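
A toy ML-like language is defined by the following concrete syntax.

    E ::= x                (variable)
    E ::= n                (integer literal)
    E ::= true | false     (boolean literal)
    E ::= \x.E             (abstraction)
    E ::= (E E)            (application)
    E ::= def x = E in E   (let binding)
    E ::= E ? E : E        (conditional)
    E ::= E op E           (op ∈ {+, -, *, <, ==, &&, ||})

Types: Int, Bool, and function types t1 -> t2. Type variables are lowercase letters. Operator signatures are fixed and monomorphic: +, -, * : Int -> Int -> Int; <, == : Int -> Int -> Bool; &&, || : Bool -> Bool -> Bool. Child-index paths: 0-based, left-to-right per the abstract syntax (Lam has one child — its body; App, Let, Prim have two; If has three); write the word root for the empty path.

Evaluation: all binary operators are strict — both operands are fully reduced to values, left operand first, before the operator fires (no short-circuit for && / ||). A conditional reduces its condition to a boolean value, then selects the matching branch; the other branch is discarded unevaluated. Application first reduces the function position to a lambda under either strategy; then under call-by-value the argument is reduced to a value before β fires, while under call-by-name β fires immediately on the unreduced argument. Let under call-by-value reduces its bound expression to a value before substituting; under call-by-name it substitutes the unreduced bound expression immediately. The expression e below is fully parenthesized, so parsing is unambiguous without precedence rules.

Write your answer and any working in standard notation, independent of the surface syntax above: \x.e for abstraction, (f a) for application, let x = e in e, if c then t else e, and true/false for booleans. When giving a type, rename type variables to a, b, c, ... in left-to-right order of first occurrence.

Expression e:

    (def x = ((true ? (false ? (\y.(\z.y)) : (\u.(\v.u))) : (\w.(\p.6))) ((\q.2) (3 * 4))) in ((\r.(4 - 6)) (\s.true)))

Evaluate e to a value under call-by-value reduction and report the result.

Working:
step 0: (let x = ((if true then (if false then (\y.(\z.y)) else (\u.(\v.u))) else (\w.(\p.6))) ((\q.2) (3 * 4))) in ((\r.(4 - 6)) (\s.true)))
step 1: [if@0.0] (let x = ((if false then (\y.(\z.y)) else (\u.(\v.u))) ((\q.2) (3 * 4))) in ((\r.(4 - 6)) (\s.true)))
step 2: [if@0.0] (let x = ((\u.(\v.u)) ((\q.2) (3 * 4))) in ((\r.(4 - 6)) (\s.true)))
step 3: [delta@0.1.1] (let x = ((\u.(\v.u)) ((\q.2) 12)) in ((\r.(4 - 6)) (\s.true)))
step 4: [beta@0.1] (let x = ((\u.(\v.u)) 2) in ((\r.(4 - 6)) (\s.true)))
step 5: [beta@0] (let x = (\v.2) in ((\r.(4 - 6)) (\s.true)))
step 6: [let@root] ((\r.(4 - 6)) (\s.true))
step 7: [beta@root] (4 - 6)
step 8: [delta@root] -2

Answer: -2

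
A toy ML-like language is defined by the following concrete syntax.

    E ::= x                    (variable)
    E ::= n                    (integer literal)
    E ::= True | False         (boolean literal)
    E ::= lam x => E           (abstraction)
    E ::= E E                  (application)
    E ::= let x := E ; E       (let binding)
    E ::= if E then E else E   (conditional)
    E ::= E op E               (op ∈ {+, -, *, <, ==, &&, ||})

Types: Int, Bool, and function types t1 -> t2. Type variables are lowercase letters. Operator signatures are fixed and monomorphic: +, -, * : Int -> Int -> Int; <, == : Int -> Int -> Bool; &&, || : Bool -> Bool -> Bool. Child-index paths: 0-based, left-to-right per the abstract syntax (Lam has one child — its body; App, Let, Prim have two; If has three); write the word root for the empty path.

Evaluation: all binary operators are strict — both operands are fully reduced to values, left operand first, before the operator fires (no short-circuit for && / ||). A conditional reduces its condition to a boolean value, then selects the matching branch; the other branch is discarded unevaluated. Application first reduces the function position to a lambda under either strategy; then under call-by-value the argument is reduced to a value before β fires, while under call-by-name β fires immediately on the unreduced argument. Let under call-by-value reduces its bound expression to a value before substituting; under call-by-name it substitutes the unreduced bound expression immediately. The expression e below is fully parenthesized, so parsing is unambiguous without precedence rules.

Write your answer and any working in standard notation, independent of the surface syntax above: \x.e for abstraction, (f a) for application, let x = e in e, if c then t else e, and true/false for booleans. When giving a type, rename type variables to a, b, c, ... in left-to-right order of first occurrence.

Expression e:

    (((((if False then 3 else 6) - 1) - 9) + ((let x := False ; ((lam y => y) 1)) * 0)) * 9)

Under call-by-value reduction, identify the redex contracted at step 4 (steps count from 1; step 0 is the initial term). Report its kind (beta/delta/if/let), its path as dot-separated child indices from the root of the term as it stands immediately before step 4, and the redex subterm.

Trace:
step 0: (((((if false then 3 else 6) - 1) - 9) + ((let x = false in ((\y.y) 1)) * 0)) * 9)
step 1: [if@0.0.0.0] ((((6 - 1) - 9) + ((let x = false in ((\y.y) 1)) * 0)) * 9)
step 2: [delta@0.0.0] (((5 - 9) + ((let x = false in ((\y.y) 1)) * 0)) * 9)
step 3: [delta@0.0] ((-4 + ((let x = false in ((\y.y) 1)) * 0)) * 9)
step 4: [let@0.1.0] ((-4 + (((\y.y) 1) * 0)) * 9)

Answer: let at 0.1.0 : (let x = false in ((\y.y) 1))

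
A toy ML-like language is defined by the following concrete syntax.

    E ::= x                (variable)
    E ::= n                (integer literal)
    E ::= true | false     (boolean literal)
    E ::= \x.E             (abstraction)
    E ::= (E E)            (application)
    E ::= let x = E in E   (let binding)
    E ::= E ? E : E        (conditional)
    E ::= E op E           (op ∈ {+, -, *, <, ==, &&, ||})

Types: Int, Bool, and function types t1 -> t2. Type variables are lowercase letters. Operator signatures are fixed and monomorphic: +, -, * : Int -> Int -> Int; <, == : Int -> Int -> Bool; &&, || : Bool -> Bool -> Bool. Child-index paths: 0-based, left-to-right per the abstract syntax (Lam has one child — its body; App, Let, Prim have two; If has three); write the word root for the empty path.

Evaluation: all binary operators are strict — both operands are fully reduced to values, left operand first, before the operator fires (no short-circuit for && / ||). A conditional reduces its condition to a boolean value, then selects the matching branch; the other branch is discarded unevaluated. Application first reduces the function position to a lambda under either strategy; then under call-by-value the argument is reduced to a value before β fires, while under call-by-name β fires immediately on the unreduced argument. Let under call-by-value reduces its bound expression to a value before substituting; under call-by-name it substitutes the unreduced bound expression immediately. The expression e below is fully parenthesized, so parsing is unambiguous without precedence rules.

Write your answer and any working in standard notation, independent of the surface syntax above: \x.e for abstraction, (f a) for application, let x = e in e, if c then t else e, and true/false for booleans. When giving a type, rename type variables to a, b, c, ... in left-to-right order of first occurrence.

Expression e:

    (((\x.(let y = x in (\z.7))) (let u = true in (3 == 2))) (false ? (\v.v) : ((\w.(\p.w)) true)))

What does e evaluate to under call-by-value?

Answer: 7

Working:
step 0: (((\x.(let y = x in (\z.7))) (let u = true in (3 == 2))) (if false then (\v.v) else ((\w.(\p.w)) true)))
step 1: [let@0.1] (((\x.(let y = x in (\z.7))) (3 == 2)) (if false then (\v.v) else ((\w.(\p.w)) true)))
step 2: [delta@0.1] (((\x.(let y = x in (\z.7))) false) (if false then (\v.v) else ((\w.(\p.w)) true)))
step 3: [beta@0] ((let y = false in (\z.7)) (if false then (\v.v) else ((\w.(\p.w)) true)))
step 4: [let@0] ((\z.7) (if false then (\v.v) else ((\w.(\p.w)) true)))
step 5: [if@1] ((\z.7) ((\w.(\p.w)) true))
step 6: [beta@1] ((\z.7) (\p.true))
step 7: [beta@root] 7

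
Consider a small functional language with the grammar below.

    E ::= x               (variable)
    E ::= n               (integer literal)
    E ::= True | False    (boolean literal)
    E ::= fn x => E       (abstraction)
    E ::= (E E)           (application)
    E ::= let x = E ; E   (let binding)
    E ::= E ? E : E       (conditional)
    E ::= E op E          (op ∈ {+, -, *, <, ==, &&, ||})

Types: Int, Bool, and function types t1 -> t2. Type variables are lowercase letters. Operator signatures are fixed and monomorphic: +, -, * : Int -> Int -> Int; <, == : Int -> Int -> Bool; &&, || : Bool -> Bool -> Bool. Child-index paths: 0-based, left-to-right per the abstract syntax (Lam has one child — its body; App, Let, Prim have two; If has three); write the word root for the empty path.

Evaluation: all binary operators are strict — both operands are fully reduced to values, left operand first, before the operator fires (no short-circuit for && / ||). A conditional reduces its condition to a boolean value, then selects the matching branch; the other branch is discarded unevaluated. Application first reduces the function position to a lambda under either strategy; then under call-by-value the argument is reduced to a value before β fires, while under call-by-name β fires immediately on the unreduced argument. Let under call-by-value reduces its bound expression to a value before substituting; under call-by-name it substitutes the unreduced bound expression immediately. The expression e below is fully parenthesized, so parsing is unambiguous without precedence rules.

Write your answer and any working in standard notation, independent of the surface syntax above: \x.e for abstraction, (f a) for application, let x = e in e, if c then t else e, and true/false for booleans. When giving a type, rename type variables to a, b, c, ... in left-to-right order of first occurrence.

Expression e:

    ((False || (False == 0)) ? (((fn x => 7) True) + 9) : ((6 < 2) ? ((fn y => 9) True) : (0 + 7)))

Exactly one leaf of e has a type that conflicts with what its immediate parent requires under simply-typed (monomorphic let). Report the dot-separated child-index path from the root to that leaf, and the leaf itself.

Answer: 0.1.0 : false

Derivation:
  unify Bool ~ Bool
  unify Bool ~ Int
  FAIL: mismatch Bool ~ Int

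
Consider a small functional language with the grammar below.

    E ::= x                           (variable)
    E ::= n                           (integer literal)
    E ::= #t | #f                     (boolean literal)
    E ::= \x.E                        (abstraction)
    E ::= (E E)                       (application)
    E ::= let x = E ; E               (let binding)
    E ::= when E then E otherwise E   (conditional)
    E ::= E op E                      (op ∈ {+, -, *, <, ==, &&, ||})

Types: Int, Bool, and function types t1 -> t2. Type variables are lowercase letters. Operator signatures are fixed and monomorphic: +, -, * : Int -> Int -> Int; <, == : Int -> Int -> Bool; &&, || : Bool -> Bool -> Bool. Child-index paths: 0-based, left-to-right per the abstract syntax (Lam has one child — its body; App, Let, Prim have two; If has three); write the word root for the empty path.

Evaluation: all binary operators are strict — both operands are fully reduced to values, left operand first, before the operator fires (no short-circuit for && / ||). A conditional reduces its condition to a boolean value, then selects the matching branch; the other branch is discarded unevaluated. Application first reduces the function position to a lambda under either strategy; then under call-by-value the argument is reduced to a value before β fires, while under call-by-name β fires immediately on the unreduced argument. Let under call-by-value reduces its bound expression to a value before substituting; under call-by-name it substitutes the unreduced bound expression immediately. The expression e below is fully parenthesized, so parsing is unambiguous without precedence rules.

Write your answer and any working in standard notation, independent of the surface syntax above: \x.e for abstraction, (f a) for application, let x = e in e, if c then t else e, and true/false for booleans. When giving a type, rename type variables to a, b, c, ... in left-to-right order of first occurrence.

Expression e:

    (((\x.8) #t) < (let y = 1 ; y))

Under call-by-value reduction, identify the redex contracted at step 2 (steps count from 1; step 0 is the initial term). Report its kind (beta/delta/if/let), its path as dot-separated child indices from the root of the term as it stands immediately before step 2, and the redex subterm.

Derivation:
step 0: (((\x.8) true) < (let y = 1 in y))
step 1: [beta@0] (8 < (let y = 1 in y))
step 2: [let@1] (8 < 1)

Answer: let at 1 : (let y = 1 in y)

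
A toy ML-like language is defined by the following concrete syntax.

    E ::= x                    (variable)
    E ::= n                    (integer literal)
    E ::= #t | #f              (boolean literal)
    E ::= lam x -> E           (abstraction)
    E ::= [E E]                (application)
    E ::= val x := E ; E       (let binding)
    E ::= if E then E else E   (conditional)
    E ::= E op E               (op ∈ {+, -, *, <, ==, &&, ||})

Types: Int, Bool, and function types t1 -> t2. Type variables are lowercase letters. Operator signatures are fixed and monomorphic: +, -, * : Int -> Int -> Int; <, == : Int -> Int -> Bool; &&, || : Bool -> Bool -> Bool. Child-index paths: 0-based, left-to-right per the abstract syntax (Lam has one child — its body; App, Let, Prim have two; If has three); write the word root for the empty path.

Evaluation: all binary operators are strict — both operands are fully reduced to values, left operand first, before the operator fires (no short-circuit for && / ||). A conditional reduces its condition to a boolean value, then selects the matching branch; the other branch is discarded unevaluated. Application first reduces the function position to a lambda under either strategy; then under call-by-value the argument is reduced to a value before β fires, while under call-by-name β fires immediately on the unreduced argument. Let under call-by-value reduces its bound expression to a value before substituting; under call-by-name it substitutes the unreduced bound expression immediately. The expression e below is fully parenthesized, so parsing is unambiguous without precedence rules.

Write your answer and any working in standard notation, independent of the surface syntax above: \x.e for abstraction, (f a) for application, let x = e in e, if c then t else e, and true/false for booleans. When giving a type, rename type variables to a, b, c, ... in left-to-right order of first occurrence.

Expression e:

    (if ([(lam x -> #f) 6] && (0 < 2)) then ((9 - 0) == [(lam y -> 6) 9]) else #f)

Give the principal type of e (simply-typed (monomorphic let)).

Derivation:
\x._ : a -> Bool
  unify a -> Bool ~ Int -> b
  unify a ~ Int
  unify Bool ~ b
_ _ : Bool
  unify Bool ~ Bool
  unify Int ~ Int
  unify Int ~ Int
  unify Bool ~ Bool
  unify Bool ~ Bool
  unify Int ~ Int
  unify Int ~ Int
  unify Int ~ Int
\y._ : c -> Int
  unify c -> Int ~ Int -> d
  unify c ~ Int
  unify Int ~ d
_ _ : Int
  unify Int ~ Int
  unify Bool ~ Bool

Answer: Bool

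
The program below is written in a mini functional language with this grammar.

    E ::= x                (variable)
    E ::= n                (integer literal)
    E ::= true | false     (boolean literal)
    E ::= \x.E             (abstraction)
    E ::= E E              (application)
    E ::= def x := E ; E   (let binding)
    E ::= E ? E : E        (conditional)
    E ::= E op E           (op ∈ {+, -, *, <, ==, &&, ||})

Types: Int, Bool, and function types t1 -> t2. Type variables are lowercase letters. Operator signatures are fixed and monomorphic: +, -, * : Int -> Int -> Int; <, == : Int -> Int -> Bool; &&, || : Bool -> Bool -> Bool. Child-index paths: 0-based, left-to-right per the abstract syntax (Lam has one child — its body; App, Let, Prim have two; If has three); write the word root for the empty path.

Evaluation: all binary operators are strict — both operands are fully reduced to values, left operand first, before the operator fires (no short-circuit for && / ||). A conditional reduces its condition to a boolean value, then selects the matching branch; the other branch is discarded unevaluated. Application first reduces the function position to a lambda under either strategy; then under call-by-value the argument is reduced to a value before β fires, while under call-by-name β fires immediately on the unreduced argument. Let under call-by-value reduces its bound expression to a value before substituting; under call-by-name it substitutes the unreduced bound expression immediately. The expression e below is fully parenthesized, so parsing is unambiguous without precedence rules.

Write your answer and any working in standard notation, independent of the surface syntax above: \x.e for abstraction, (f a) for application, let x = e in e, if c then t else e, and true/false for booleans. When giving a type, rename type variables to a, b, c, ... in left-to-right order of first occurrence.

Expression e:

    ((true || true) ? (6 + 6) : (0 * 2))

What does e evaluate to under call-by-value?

Answer: 12

Derivation:
step 0: (if (true || true) then (6 + 6) else (0 * 2))
step 1: [delta@0] (if true then (6 + 6) else (0 * 2))
step 2: [if@root] (6 + 6)
step 3: [delta@root] 12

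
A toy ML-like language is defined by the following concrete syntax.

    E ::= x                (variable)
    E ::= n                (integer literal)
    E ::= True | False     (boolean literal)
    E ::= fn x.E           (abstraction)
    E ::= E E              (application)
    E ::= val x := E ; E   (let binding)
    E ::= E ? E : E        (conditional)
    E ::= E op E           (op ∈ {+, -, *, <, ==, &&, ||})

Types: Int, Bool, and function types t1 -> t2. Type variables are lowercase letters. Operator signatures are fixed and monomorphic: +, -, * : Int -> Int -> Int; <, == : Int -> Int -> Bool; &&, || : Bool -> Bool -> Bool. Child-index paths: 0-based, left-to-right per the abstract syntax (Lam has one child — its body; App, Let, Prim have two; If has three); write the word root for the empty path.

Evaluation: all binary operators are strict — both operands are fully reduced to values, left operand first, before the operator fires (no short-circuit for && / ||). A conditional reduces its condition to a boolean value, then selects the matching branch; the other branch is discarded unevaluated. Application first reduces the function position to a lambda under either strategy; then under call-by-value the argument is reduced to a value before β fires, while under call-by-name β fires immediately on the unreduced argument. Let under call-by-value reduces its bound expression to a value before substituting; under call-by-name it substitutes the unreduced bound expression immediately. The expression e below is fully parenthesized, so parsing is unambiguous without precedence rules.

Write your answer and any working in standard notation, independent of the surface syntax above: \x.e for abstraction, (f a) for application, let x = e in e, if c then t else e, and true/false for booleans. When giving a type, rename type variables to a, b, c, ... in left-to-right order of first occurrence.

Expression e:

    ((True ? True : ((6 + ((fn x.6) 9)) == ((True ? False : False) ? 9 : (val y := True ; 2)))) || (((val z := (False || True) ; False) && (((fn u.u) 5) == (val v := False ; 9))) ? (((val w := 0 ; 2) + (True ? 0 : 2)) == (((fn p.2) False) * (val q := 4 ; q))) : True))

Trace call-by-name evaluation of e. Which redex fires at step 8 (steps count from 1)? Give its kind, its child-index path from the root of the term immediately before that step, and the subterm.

Answer: delta at root : (true || true)

Working:
step 0: ((if true then true else ((6 + ((\x.6) 9)) == (if (if true then false else false) then 9 else (let y = true in 2)))) || (if ((let z = (false || true) in false) && (((\u.u) 5) == (let v = false in 9))) then (((let w = 0 in 2) + (if true then 0 else 2)) == (((\p.2) false) * (let q = 4 in q))) else true))
step 1: [if@0] (true || (if ((let z = (false || true) in false) && (((\u.u) 5) == (let v = false in 9))) then (((let w = 0 in 2) + (if true then 0 else 2)) == (((\p.2) false) * (let q = 4 in q))) else true))
step 2: [let@1.0.0] (true || (if (false && (((\u.u) 5) == (let v = false in 9))) then (((let w = 0 in 2) + (if true then 0 else 2)) == (((\p.2) false) * (let q = 4 in q))) else true))
step 3: [beta@1.0.1.0] (true || (if (false && (5 == (let v = false in 9))) then (((let w = 0 in 2) + (if true then 0 else 2)) == (((\p.2) false) * (let q = 4 in q))) else true))
step 4: [let@1.0.1.1] (true || (if (false && (5 == 9)) then (((let w = 0 in 2) + (if true then 0 else 2)) == (((\p.2) false) * (let q = 4 in q))) else true))
step 5: [delta@1.0.1] (true || (if (false && false) then (((let w = 0 in 2) + (if true then 0 else 2)) == (((\p.2) false) * (let q = 4 in q))) else true))
step 6: [delta@1.0] (true || (if false then (((let w = 0 in 2) + (if true then 0 else 2)) == (((\p.2) false) * (let q = 4 in q))) else true))
step 7: [if@1] (true || true)
step 8: [delta@root] true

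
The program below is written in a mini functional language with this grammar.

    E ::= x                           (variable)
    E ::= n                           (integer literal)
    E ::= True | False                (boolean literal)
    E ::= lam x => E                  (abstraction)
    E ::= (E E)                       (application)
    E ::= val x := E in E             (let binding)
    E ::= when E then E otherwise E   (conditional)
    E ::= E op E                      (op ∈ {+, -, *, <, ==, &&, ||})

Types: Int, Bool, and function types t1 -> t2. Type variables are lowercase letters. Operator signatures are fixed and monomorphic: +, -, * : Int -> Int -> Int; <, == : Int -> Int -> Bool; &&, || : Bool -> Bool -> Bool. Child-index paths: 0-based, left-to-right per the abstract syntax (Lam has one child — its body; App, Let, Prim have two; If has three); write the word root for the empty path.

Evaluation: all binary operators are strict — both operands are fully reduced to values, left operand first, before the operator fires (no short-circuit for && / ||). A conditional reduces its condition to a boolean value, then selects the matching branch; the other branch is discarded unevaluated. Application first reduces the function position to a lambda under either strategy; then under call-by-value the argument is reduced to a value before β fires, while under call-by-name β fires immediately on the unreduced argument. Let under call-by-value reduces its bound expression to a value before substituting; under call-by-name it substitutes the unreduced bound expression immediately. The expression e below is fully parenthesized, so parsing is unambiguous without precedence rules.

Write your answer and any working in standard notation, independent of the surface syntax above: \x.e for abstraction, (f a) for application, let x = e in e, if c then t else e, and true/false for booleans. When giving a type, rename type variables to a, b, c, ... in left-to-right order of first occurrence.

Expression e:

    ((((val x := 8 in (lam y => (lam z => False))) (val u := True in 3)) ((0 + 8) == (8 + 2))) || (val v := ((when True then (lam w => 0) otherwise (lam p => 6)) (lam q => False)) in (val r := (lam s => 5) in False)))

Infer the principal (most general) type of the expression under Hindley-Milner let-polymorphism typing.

Answer: Bool

Trace:
let x : Int
\z._ : b -> Bool
\y._ : a -> b -> Bool
let u : Bool
  unify a -> b -> Bool ~ Int -> c
  unify a ~ Int
  unify b -> Bool ~ c
_ _ : b -> Bool
  unify Int ~ Int
  unify Int ~ Int
  unify Int ~ Int
  unify Int ~ Int
  unify Int ~ Int
  unify Int ~ Int
  unify b -> Bool ~ Bool -> d
  unify b ~ Bool
  unify Bool ~ d
_ _ : Bool
  unify Bool ~ Bool
  unify Bool ~ Bool
\w._ : e -> Int
\p._ : f -> Int
  unify e -> Int ~ f -> Int
  unify e ~ f
  unify Int ~ Int
\q._ : g -> Bool
  unify f -> Int ~ (g -> Bool) -> h
  unify f ~ g -> Bool
  unify Int ~ h
_ _ : Int
let v : Int
\s._ : i -> Int
let r : forall. i -> Int
  unify Bool ~ Bool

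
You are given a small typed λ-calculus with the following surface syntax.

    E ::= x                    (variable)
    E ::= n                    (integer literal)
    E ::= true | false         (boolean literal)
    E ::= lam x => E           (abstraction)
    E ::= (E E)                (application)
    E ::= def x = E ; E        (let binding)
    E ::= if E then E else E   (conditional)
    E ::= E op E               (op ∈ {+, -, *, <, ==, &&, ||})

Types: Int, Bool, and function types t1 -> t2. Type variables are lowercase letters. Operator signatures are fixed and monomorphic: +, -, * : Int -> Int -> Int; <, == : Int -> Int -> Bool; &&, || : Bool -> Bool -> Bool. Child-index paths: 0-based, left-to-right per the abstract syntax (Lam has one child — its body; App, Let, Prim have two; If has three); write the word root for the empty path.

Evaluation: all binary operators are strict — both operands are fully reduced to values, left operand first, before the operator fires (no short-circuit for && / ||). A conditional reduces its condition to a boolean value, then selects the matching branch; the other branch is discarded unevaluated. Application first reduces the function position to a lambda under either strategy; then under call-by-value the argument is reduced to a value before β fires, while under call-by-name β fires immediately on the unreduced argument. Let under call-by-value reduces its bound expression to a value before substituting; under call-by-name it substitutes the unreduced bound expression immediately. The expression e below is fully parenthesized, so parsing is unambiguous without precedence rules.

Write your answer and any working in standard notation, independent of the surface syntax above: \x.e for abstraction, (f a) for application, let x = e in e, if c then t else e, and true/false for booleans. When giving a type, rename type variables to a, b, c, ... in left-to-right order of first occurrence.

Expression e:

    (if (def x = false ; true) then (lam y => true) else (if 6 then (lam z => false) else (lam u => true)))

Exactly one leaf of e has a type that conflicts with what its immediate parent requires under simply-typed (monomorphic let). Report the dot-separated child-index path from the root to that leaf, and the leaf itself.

Answer: 2.0 : 6

Trace:
let x : Bool
  unify Bool ~ Bool
\y._ : a -> Bool
  unify Int ~ Bool
  FAIL: mismatch Int ~ Bool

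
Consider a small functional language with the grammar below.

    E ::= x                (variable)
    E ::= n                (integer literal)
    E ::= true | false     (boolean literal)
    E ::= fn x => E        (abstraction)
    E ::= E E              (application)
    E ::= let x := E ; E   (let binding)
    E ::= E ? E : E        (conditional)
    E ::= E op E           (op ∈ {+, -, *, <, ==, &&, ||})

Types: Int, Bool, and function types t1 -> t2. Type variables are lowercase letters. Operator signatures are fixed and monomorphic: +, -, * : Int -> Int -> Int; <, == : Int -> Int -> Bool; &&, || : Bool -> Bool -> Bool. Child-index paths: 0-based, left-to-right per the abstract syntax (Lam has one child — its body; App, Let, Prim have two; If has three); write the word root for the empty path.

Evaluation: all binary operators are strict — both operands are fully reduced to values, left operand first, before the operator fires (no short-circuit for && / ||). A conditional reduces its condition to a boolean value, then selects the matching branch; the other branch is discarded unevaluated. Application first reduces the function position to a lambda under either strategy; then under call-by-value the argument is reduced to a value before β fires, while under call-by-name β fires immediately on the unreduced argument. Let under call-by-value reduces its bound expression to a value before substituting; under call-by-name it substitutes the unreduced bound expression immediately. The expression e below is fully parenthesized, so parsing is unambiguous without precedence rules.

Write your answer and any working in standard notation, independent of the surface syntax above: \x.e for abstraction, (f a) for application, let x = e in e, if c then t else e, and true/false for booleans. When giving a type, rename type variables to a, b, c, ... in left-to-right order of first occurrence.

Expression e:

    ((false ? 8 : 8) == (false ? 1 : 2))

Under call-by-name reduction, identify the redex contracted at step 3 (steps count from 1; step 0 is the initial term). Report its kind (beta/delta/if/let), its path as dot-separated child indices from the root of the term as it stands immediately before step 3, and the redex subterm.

Answer: delta at root : (8 == 2)

Derivation:
step 0: ((if false then 8 else 8) == (if false then 1 else 2))
step 1: [if@0] (8 == (if false then 1 else 2))
step 2: [if@1] (8 == 2)
step 3: [delta@root] false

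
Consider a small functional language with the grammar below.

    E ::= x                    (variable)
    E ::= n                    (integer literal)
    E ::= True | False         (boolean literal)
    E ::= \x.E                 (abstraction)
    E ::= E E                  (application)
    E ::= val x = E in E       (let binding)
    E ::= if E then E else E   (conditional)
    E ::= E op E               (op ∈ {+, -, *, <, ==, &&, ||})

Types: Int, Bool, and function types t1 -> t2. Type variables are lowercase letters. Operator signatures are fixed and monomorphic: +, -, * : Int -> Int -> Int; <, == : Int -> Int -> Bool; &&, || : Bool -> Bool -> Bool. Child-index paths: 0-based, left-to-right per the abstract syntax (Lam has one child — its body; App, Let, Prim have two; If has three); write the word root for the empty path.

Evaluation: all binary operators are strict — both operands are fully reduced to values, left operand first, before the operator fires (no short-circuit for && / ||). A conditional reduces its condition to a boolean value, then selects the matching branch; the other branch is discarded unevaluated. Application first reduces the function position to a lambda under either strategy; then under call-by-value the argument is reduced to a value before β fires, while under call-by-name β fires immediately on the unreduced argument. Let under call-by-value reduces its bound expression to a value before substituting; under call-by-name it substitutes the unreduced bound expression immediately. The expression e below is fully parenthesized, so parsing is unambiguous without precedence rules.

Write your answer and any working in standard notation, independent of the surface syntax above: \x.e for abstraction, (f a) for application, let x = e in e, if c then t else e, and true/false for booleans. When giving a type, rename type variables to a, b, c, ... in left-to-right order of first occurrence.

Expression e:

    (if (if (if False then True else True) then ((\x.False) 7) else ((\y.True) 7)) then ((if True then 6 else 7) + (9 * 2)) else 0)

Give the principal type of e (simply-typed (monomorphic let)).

Answer: Int

Trace:
  unify Bool ~ Bool
  unify Bool ~ Bool
  unify Bool ~ Bool
\x._ : a -> Bool
  unify a -> Bool ~ Int -> b
  unify a ~ Int
  unify Bool ~ b
_ _ : Bool
\y._ : c -> Bool
  unify c -> Bool ~ Int -> d
  unify c ~ Int
  unify Bool ~ d
_ _ : Bool
  unify Bool ~ Bool
  unify Bool ~ Bool
  unify Bool ~ Bool
  unify Int ~ Int
  unify Int ~ Int
  unify Int ~ Int
  unify Int ~ Int
  unify Int ~ Int
  unify Int ~ Int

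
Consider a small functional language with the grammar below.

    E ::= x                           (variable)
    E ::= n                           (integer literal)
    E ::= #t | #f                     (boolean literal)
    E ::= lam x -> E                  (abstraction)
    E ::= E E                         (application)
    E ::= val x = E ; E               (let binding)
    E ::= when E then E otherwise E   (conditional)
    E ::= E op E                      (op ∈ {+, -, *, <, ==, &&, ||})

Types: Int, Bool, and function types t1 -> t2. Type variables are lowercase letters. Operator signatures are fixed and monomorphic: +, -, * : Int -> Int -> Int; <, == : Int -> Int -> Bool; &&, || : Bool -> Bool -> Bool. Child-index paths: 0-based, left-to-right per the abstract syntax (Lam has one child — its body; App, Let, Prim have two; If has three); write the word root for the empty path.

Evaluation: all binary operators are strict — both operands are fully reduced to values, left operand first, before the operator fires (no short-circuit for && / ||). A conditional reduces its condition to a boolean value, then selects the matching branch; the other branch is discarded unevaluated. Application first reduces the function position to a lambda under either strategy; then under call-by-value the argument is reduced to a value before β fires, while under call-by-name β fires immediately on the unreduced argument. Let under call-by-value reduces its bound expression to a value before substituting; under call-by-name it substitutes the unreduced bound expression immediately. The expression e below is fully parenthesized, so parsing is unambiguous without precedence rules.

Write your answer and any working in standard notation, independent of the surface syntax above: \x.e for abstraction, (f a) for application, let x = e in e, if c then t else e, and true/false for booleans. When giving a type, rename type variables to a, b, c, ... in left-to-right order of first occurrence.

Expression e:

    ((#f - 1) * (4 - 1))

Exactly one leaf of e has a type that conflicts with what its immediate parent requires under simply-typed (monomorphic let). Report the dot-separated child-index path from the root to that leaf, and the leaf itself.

Answer: 0.0 : false

Derivation:
  unify Bool ~ Int
  FAIL: mismatch Bool ~ Int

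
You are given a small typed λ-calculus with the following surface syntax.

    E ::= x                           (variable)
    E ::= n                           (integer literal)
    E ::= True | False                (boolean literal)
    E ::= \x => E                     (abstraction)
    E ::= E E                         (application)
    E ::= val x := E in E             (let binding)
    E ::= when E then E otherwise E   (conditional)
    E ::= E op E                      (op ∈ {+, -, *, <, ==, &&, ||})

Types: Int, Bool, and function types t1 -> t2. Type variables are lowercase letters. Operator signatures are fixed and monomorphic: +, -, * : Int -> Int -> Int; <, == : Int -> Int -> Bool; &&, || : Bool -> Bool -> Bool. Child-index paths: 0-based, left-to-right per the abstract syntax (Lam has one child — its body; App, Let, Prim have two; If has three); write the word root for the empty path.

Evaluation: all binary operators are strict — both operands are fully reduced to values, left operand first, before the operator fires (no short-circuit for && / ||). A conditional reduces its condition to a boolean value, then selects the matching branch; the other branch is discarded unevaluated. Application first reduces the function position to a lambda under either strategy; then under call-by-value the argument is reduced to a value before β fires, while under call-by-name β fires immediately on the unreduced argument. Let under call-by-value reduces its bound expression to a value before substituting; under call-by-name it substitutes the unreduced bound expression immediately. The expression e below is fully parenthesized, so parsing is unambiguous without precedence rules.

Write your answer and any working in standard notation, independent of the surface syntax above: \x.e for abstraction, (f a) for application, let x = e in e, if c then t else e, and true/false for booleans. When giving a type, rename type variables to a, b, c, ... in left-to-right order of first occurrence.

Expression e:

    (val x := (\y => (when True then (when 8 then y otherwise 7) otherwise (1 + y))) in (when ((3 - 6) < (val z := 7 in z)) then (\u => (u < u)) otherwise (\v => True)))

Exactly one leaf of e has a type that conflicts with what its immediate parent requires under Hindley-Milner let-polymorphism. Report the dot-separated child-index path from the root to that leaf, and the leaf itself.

Answer: 0.0.1.0 : 8

Derivation:
  unify Bool ~ Bool
  unify Int ~ Bool
  FAIL: mismatch Int ~ Bool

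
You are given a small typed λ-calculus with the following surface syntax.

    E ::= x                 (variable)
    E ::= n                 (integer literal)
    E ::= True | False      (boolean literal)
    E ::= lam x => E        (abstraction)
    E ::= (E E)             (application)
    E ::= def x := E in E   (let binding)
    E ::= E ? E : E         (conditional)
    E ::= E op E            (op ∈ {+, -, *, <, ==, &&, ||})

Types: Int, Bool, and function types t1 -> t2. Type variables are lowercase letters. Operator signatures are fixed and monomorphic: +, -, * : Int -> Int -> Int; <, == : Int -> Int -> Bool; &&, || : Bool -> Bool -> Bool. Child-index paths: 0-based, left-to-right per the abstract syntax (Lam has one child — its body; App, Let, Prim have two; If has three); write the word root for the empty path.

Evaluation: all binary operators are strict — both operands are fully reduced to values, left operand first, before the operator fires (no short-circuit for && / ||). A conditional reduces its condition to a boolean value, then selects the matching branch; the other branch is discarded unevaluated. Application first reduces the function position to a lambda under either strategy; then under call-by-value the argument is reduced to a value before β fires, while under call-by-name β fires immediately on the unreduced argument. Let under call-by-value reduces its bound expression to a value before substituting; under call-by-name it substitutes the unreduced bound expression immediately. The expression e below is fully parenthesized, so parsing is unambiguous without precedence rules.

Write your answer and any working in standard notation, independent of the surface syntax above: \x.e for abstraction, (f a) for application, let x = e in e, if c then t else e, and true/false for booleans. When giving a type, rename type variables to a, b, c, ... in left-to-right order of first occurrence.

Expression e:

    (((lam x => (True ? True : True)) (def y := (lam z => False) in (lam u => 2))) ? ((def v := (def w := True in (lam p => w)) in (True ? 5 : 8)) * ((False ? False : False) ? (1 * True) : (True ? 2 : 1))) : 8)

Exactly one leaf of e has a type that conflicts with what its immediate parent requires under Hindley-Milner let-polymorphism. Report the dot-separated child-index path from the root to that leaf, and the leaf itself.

Answer: 1.1.1.1 : true

Trace:
  unify Bool ~ Bool
  unify Bool ~ Bool
\x._ : a -> Bool
\z._ : b -> Bool
let y : forall. b -> Bool
\u._ : c -> Int
  unify a -> Bool ~ (c -> Int) -> d
  unify a ~ c -> Int
  unify Bool ~ d
_ _ : Bool
  unify Bool ~ Bool
let w : Bool
w : Bool
\p._ : e -> Bool
let v : forall. e -> Bool
  unify Bool ~ Bool
  unify Int ~ Int
  unify Int ~ Int
  unify Bool ~ Bool
  unify Bool ~ Bool
  unify Bool ~ Bool
  unify Int ~ Int
  unify Bool ~ Int
  FAIL: mismatch Bool ~ Int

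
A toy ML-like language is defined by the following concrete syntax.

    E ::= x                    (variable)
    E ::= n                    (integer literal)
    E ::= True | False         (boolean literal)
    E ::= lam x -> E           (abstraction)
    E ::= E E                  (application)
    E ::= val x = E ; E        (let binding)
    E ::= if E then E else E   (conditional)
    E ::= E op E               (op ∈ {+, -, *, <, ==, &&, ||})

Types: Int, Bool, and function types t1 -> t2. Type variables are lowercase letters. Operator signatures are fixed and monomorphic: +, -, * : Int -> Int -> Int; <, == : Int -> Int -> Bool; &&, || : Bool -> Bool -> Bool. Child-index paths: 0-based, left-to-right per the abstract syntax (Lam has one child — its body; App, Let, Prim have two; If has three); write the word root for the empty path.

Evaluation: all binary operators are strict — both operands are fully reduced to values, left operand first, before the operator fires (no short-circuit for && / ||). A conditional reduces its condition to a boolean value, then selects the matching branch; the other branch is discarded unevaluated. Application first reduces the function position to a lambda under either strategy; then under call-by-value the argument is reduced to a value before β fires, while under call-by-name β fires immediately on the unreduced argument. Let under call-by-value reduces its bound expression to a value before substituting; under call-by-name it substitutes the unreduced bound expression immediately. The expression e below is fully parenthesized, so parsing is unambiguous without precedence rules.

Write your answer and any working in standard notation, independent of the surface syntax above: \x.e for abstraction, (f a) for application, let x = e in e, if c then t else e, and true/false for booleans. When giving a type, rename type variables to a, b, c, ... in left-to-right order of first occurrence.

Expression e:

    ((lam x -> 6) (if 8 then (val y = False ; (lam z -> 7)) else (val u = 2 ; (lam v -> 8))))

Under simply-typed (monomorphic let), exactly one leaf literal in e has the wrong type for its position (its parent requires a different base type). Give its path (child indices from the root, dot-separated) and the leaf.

Answer: 1.0 : 8

Working:
\x._ : a -> Int
  unify Int ~ Bool
  FAIL: mismatch Int ~ Bool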